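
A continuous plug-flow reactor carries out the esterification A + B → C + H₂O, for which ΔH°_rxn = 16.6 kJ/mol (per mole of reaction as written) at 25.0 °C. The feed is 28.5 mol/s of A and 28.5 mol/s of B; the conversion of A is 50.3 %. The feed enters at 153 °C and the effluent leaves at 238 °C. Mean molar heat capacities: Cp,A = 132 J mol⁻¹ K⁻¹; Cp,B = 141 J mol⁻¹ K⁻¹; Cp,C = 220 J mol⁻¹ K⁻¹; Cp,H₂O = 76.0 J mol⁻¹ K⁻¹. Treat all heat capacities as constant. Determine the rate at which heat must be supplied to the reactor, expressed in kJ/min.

Extent of reaction ξ = 0.503 × 28.5 = 14.335 mol/s
Reaction term: ξ·ΔH°_rxn = 14.335 × 16.6 = 237.97 kJ/s
Sensible, feed 153→25 °C: -995.9 kJ/s
Outlet flows (mol/s): A 14.165, B 14.165, C 14.335, H₂O 14.335
Sensible, products 25→238 °C: 1727.5 kJ/s
Q = ΔH = 969.54 kJ/s = 969.54 kW
Heat supplied = 58172 kJ/min

Q_in = 58200 kJ/min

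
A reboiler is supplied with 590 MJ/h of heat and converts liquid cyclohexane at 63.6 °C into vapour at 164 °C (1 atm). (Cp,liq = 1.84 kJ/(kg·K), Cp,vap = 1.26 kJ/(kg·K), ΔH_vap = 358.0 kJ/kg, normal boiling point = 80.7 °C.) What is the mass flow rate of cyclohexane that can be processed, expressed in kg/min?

Δh = 1.84×(80.7−63.6) + 358.0 + 1.26×(164−80.7) = 494.42 kJ/kg
Q = 590 MJ/h = 163.89 kJ/s = 9833.3 kJ/min
ṁ = Q/Δh = 9833.3 / 494.42 = 19.889 kg/min

ṁ = 19.9 kg/min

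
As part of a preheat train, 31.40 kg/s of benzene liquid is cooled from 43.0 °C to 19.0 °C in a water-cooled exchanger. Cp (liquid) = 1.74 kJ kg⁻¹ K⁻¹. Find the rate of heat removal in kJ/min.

Q_c = 78700 kJ/min

Q = ṁ·Cp·ΔT = 31.40 × 1.74 × (19.0 − 43.0) = -1311.3 kJ/s
Cooling duty = 78676 kJ/min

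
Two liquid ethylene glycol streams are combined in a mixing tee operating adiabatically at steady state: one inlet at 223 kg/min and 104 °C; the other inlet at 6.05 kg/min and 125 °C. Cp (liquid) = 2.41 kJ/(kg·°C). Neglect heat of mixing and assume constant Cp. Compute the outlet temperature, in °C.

Energy balance with Q = 0: Σ ṁᵢCp,ᵢ(T_out − Tᵢ) = 0
T_out = Σ ṁᵢCp,ᵢTᵢ / Σ ṁᵢCp,ᵢ
      = 57715 / 552.01 = 104.55 °C

T_out = 105 °C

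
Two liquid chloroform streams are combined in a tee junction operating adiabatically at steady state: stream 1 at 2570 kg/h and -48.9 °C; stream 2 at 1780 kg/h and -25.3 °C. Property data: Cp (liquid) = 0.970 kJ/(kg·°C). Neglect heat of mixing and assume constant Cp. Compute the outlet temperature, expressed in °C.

T_out = -39.2 °C

Energy balance with Q = 0: Σ ṁᵢCp,ᵢ(T_out − Tᵢ) = 0
Σ ṁᵢCp,ᵢTᵢ = 2570×0.970×-48.9 + 1780×0.970×-25.3 = -165590
Σ ṁᵢCp,ᵢ = 2570×0.970 + 1780×0.970 = 4219.5
T_out = -165590 / 4219.5 = -39.243 °C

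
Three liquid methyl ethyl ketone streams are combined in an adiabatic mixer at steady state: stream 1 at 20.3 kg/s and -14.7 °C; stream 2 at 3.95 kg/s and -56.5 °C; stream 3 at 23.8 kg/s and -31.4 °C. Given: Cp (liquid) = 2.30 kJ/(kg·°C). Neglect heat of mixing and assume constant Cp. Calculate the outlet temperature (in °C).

No heat crosses the boundary, so H_out = H_in.
T_out = Σ ṁᵢCp,ᵢTᵢ / Σ ṁᵢCp,ᵢ
      = -2918.5 / 110.51 = -26.408 °C

T_out = -26.4 °C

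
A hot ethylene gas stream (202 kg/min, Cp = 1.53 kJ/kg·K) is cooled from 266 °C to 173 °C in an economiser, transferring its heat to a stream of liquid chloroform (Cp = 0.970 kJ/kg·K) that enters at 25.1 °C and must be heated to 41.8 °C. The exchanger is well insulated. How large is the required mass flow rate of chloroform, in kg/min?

ṁ_c = 1770 kg/min

Heat released by hot stream: Q = 202 × 1.53 × (266 − 173) = 28743 kJ/min
Energy balance on cold side (adiabatic exchanger): Q = ṁ_c·Cp_c·(T_c,out − T_c,in)
ṁ_c = 28743 / [0.970 × (41.8 − 25.1)] = 1774.3 kg/min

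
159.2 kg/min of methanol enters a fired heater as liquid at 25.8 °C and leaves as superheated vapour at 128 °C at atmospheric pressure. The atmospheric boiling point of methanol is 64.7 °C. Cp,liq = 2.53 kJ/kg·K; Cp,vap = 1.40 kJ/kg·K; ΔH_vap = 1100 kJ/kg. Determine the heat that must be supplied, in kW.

Q = 3410 kW

liquid 25.8→64.7 °C: 98.417 kJ/kg
vaporisation at 64.7 °C: 1100 kJ/kg
vapour 64.7→128 °C: 88.62 kJ/kg
Δh = 98.417 + 1100 + 88.62 = 1287 kJ/kg
Q = ṁ·Δh = 159.2 kg/min × 1287 kJ/kg = 204900 kJ/min
|Q| = 3414.9 kW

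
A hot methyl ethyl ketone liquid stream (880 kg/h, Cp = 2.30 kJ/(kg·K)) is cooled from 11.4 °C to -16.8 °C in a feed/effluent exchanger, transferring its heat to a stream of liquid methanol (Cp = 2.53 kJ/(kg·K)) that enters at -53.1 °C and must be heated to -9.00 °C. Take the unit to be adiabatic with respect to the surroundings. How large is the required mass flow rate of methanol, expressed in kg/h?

ṁ_c = 512 kg/h

Heat released by hot stream: Q = 880 × 2.30 × (11.4 − -16.8) = 57077 kJ/h
Energy balance on cold side (adiabatic exchanger): Q = ṁ_c·Cp_c·(T_c,out − T_c,in)
ṁ_c = 57077 / [2.53 × (-9.00 − -53.1)] = 511.56 kg/h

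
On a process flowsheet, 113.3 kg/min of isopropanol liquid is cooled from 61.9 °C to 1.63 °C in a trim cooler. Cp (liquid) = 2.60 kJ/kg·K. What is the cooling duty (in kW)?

Q = ṁ·Cp·ΔT = 113.3 × 2.60 × (1.63 − 61.9) = -17754 kJ/min
Converting: 17754 / 60 s = 295.91 kW

Q_c = 296 kW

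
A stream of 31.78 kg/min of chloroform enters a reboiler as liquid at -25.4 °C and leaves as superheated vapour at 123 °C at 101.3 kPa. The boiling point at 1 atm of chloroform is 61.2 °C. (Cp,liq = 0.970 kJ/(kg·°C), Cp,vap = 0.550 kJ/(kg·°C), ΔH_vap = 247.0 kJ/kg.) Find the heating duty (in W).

Q = 193000 W

liquid -25.4→61.2 °C: 84.002 kJ/kg
vaporisation at 61.2 °C: 247 kJ/kg
vapour 61.2→123 °C: 33.99 kJ/kg
Δh = 84.002 + 247 + 33.99 = 364.99 kJ/kg
Q = ṁ·Δh = 31.78 kg/min × 364.99 kJ/kg = 11599 kJ/min
|Q| = 193.32 kW = 193320 W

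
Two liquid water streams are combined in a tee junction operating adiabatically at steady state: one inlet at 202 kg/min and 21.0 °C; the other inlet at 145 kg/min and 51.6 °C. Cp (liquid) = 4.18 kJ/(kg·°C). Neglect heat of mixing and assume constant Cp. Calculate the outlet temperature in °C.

Adiabatic, steady state ⇒ Σ ṁᵢCp,ᵢ(T_out − Tᵢ) = 0
Σ ṁᵢCp,ᵢTᵢ = 202×4.18×21.0 + 145×4.18×51.6 = 49006
Σ ṁᵢCp,ᵢ = 202×4.18 + 145×4.18 = 1450.5
T_out = 49006 / 1450.5 = 33.787 °C

T_out = 33.8 °C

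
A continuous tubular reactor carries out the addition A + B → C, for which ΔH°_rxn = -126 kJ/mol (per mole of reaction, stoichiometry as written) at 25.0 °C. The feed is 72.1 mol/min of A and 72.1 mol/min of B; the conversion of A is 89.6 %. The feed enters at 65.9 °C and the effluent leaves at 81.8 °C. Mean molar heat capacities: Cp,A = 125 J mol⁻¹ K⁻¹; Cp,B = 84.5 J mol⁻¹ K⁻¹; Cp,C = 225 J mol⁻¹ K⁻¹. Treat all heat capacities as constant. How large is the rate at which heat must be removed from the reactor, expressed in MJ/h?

Extent of reaction ξ = 0.896 × 72.1 = 64.602 mol/min
Reaction term: ξ·ΔH°_rxn = 64.602 × -126 = -8139.8 kJ/min
Sensible, feed 65.9→25 °C: -617.79 kJ/min
Outlet flows (mol/min): A 7.4984, B 7.4984, C 64.602
Sensible, products 25→81.8 °C: 914.84 kJ/min
Q = ΔH = -7842.8 kJ/min = -130.71 kW
Heat removed = 470.57 MJ/h

Q_out = 471 MJ/h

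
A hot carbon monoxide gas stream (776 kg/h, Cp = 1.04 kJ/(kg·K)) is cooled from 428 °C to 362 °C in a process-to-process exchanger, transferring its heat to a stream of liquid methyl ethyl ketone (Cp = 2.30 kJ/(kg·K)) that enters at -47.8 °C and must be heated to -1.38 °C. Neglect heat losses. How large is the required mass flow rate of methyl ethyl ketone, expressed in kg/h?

ṁ_c = 499 kg/h

Heat released by hot stream: Q = 776 × 1.04 × (428 − 362) = 53265 kJ/h
Energy balance on cold side (adiabatic exchanger): Q = ṁ_c·Cp_c·(T_c,out − T_c,in)
ṁ_c = 53265 / [2.30 × (-1.38 − -47.8)] = 498.89 kg/h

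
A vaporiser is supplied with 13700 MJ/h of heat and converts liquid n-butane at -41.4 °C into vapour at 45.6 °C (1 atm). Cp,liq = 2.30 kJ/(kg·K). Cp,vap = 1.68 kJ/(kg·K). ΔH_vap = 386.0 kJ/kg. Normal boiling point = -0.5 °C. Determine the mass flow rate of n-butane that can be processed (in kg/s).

ṁ = 6.83 kg/s

Δh = 2.30×(-0.5−-41.4) + 386.0 + 1.68×(45.6−-0.5) = 557.52 kJ/kg
Q = 13700 MJ/h = 3805.6 kJ/s = 3805.6 kJ/s
ṁ = Q/Δh = 3805.6 / 557.52 = 6.8259 kg/s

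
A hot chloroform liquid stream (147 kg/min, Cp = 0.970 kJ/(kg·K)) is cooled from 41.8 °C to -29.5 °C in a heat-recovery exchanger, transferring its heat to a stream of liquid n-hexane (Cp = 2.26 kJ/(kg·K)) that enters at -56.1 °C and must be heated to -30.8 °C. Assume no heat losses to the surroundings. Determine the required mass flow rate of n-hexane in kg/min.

Heat released by hot stream: Q = 147 × 0.970 × (41.8 − -29.5) = 10167 kJ/min
Energy balance on cold side (adiabatic exchanger): Q = ṁ_c·Cp_c·(T_c,out − T_c,in)
ṁ_c = 10167 / [2.26 × (-30.8 − -56.1)] = 177.81 kg/min

ṁ_c = 178 kg/min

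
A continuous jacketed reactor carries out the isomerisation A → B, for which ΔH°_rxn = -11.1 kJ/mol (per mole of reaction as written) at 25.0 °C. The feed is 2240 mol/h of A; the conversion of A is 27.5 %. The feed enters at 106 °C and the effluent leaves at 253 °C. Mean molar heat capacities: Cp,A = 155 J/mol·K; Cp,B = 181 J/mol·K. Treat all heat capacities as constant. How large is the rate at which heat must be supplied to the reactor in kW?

Q_in = 13.3 kW

Extent of reaction ξ = 0.275 × 2240 = 616 mol/h
Reaction term: ξ·ΔH°_rxn = 616 × -11.1 = -6837.6 kJ/h
Sensible, feed 106→25 °C: -28123 kJ/h
Outlet flows (mol/h): A 1624, B 616
Sensible, products 25→253 °C: 82813 kJ/h
Q = ΔH = 47852 kJ/h = 13.292 kW
Heat supplied = 13.292 kW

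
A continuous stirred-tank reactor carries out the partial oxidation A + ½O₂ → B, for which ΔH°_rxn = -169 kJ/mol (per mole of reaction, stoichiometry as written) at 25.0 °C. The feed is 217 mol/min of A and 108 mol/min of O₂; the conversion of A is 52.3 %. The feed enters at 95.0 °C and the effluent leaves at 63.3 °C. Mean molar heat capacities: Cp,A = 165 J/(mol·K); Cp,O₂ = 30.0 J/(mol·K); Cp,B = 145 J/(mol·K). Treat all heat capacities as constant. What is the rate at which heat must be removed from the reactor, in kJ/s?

Q_out = 343 kJ/s

Extent of reaction ξ = 0.523 × 217 = 113.49 mol/min
Reaction term: ξ·ΔH°_rxn = 113.49 × -169 = -19180 kJ/min
Sensible, feed 95.0→25 °C: -2733.2 kJ/min
Outlet flows (mol/min): A 103.51, O₂ 51.255, B 113.49
Sensible, products 25→63.3 °C: 1343.3 kJ/min
Q = ΔH = -20570 kJ/min = -342.83 kW
Heat removed = 342.83 kJ/s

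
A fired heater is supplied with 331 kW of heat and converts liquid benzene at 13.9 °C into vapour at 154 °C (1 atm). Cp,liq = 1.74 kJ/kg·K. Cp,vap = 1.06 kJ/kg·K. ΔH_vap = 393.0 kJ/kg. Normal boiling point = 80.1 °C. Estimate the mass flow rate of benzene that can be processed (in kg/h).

Δh = 1.74×(80.1−13.9) + 393.0 + 1.06×(154−80.1) = 586.52 kJ/kg
Q = 331 kW = 331 kJ/s = 1.1916e+06 kJ/h
ṁ = Q/Δh = 1.1916e+06 / 586.52 = 2031.6 kg/h

ṁ = 2030 kg/h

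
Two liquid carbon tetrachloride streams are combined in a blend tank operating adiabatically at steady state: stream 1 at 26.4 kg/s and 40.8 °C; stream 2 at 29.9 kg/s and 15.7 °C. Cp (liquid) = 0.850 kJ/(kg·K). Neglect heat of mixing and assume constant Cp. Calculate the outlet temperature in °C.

Energy balance with Q = 0: Σ ṁᵢCp,ᵢ(T_out − Tᵢ) = 0
Σ ṁᵢCp,ᵢTᵢ = 26.4×0.850×40.8 + 29.9×0.850×15.7 = 1314.6
Σ ṁᵢCp,ᵢ = 26.4×0.850 + 29.9×0.850 = 47.855
T_out = 1314.6 / 47.855 = 27.47 °C

T_out = 27.5 °C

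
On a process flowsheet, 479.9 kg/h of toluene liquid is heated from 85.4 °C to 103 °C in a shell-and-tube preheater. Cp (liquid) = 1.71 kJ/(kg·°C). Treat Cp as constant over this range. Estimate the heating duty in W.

Q = ṁ·Cp·ΔT = 479.9 × 1.71 × (103 − 85.4) = 14443 kJ/h
Converting: 14443 / 3600 s = 4.012 kW
Heating duty = 4012 W

Q = 4010 W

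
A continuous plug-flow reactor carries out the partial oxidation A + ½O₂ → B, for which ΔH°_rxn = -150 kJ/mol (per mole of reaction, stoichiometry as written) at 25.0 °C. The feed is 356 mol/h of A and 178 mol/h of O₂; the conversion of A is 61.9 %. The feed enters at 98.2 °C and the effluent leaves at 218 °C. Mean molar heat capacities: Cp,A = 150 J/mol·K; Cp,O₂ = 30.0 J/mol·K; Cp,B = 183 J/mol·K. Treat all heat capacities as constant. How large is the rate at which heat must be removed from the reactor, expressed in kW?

Extent of reaction ξ = 0.619 × 356 = 220.36 mol/h
Reaction term: ξ·ΔH°_rxn = 220.36 × -150 = -33055 kJ/h
Sensible, feed 98.2→25 °C: -4299.8 kJ/h
Outlet flows (mol/h): A 135.64, O₂ 67.818, B 220.36
Sensible, products 25→218 °C: 12102 kJ/h
Q = ΔH = -25252 kJ/h = -7.0144 kW
Heat removed = 7.0144 kW

Q_out = 7.01 kW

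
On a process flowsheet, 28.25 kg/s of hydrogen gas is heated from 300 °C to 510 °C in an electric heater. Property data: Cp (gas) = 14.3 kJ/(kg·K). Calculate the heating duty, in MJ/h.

Q = ṁ·Cp·ΔT = 28.25 × 14.3 × (510 − 300) = 84835 kJ/s
Heating duty = 305410 MJ/h

Q = 305000 MJ/h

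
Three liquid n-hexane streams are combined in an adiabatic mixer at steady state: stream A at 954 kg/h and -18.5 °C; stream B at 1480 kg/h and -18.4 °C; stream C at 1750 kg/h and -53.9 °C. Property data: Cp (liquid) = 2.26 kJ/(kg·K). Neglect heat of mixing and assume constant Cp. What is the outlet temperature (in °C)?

Adiabatic, steady state ⇒ Σ ṁᵢCp,ᵢ(T_out − Tᵢ) = 0
T_out = Σ ṁᵢCp,ᵢTᵢ / Σ ṁᵢCp,ᵢ
      = -314610 / 9455.8 = -33.271 °C

T_out = -33.3 °C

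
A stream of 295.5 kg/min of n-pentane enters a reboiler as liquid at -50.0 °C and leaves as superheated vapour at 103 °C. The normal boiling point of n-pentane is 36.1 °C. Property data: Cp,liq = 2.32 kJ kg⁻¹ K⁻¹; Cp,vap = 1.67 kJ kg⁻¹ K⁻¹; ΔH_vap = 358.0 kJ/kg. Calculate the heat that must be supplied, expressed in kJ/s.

Q = 3300 kJ/s

liquid -50.0→36.1 °C: 199.75 kJ/kg
vaporisation at 36.1 °C: 358 kJ/kg
vapour 36.1→103 °C: 111.72 kJ/kg
Δh = 199.75 + 358 + 111.72 = 669.48 kJ/kg
Q = ṁ·Δh = 295.5 kg/min × 669.48 kJ/kg = 197830 kJ/min
|Q| = 3297.2 kW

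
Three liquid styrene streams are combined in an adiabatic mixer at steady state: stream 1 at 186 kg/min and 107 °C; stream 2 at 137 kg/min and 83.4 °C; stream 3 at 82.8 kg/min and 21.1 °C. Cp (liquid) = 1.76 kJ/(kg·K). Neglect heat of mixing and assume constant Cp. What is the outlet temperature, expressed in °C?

Energy balance with Q = 0: Σ ṁᵢCp,ᵢ(T_out − Tᵢ) = 0
Σ ṁᵢCp,ᵢTᵢ = 186×1.76×107 + 137×1.76×83.4 + 82.8×1.76×21.1 = 58212
Σ ṁᵢCp,ᵢ = 186×1.76 + 137×1.76 + 82.8×1.76 = 714.21
T_out = 58212 / 714.21 = 81.505 °C

T_out = 81.5 °C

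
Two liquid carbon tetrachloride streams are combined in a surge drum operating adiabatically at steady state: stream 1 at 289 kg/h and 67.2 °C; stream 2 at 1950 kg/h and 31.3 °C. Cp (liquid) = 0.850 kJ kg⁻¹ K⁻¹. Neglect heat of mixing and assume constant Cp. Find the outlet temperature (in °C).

No heat crosses the boundary, so H_out = H_in.
Σ ṁᵢCp,ᵢTᵢ = 289×0.850×67.2 + 1950×0.850×31.3 = 68387
Σ ṁᵢCp,ᵢ = 289×0.850 + 1950×0.850 = 1903.2
T_out = 68387 / 1903.2 = 35.934 °C

T_out = 35.9 °C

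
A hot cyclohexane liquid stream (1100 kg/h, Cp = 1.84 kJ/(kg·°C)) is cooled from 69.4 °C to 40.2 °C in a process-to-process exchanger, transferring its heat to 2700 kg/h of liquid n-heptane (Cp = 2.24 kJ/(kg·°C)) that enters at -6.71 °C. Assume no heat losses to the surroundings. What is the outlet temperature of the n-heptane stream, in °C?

T_c,out = 3.06 °C

Heat released by hot stream: Q = 1100 × 1.84 × (69.4 − 40.2) = 59101 kJ/h
Energy balance on cold side (adiabatic exchanger): Q = ṁ_c·Cp_c·(T_c,out − T_c,in)
T_c,out = -6.71 + 59101/(2700 × 2.24) = 3.062 °C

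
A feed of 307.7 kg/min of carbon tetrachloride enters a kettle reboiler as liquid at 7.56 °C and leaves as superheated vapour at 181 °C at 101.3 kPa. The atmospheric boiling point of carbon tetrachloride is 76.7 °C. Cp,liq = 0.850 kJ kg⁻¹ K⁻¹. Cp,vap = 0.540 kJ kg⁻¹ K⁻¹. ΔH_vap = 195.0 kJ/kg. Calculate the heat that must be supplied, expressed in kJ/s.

Q = 1590 kJ/s

liquid 7.56→76.7 °C: 58.769 kJ/kg
vaporisation at 76.7 °C: 195 kJ/kg
vapour 76.7→181 °C: 56.322 kJ/kg
Δh = 58.769 + 195 + 56.322 = 310.09 kJ/kg
Q = ṁ·Δh = 307.7 kg/min × 310.09 kJ/kg = 95415 kJ/min
|Q| = 1590.3 kW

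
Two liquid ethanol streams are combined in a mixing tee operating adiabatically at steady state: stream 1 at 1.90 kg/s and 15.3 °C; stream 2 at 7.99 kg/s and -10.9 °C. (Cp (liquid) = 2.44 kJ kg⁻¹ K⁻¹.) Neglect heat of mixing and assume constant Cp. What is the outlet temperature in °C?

T_out = -5.87 °C

Energy balance with Q = 0: Σ ṁᵢCp,ᵢ(T_out − Tᵢ) = 0
T_out = Σ ṁᵢCp,ᵢTᵢ / Σ ṁᵢCp,ᵢ
      = -141.57 / 24.132 = -5.8666 °C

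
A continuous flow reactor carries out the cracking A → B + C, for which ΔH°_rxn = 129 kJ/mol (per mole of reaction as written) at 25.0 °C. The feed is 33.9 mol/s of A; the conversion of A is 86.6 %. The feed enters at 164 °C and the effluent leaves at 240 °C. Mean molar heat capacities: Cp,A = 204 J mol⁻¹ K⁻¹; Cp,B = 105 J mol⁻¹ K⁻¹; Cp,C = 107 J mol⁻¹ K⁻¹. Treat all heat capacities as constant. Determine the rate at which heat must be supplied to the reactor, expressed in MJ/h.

Q_in = 15700 MJ/h

Extent of reaction ξ = 0.866 × 33.9 = 29.357 mol/s
Reaction term: ξ·ΔH°_rxn = 29.357 × 129 = 3787.1 kJ/s
Sensible, feed 164→25 °C: -961.27 kJ/s
Outlet flows (mol/s): A 4.5426, B 29.357, C 29.357
Sensible, products 25→240 °C: 1537.3 kJ/s
Q = ΔH = 4363.2 kJ/s = 4363.2 kW
Heat supplied = 15707 MJ/h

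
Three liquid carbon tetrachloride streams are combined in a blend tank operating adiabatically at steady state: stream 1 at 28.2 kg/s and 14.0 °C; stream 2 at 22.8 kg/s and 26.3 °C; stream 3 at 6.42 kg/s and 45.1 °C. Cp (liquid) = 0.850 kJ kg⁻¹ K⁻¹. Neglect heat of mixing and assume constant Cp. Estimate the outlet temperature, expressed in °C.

No heat crosses the boundary, so H_out = H_in.
Σ ṁᵢCp,ᵢTᵢ = 28.2×0.850×14.0 + 22.8×0.850×26.3 + 6.42×0.850×45.1 = 1091.4
Σ ṁᵢCp,ᵢ = 28.2×0.850 + 22.8×0.850 + 6.42×0.850 = 48.807
T_out = 1091.4 / 48.807 = 22.361 °C

T_out = 22.4 °C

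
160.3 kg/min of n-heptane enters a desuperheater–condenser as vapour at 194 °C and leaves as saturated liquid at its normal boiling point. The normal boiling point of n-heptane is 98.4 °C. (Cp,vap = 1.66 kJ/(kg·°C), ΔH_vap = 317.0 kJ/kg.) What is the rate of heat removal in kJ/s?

vapour 194→98.4 °C: -158.7 kJ/kg
condensation at 98.4 °C: -317 kJ/kg
Δh = -158.7 + -317 = -475.7 kJ/kg
Q = ṁ·Δh = 160.3 kg/min × -475.7 kJ/kg = -76254 kJ/min
|Q| = 1270.9 kW

Q_c = 1270 kJ/s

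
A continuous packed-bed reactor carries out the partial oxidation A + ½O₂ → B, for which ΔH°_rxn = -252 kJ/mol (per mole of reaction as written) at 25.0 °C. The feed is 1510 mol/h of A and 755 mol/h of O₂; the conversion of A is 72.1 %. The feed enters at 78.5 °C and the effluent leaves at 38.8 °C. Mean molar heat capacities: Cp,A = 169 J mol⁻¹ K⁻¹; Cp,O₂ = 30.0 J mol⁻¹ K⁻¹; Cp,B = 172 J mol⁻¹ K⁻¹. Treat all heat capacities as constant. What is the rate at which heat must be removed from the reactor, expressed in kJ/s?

Q_out = 79.3 kJ/s

Extent of reaction ξ = 0.721 × 1510 = 1088.7 mol/h
Reaction term: ξ·ΔH°_rxn = 1088.7 × -252 = -274350 kJ/h
Sensible, feed 78.5→25 °C: -14864 kJ/h
Outlet flows (mol/h): A 421.29, O₂ 210.64, B 1088.7
Sensible, products 25→38.8 °C: 3653.9 kJ/h
Q = ΔH = -285570 kJ/h = -79.324 kW
Heat removed = 79.324 kJ/s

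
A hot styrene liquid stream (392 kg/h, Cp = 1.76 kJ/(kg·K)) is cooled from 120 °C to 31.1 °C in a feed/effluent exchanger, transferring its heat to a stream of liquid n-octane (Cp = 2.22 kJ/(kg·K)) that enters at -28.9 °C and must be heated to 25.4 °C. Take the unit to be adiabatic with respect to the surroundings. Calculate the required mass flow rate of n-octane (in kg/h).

ṁ_c = 509 kg/h

Heat released by hot stream: Q = 392 × 1.76 × (120 − 31.1) = 61334 kJ/h
Energy balance on cold side (adiabatic exchanger): Q = ṁ_c·Cp_c·(T_c,out − T_c,in)
ṁ_c = 61334 / [2.22 × (25.4 − -28.9)] = 508.8 kg/h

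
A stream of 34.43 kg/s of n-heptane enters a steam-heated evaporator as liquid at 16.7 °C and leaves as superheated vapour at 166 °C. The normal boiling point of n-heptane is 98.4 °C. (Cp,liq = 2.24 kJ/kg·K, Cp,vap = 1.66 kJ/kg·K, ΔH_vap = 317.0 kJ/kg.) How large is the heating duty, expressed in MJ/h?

liquid 16.7→98.4 °C: 183.01 kJ/kg
vaporisation at 98.4 °C: 317 kJ/kg
vapour 98.4→166 °C: 112.22 kJ/kg
Δh = 183.01 + 317 + 112.22 = 612.22 kJ/kg
Q = ṁ·Δh = 34.43 kg/s × 612.22 kJ/kg = 21079 kJ/s
|Q| = 21079 kW = 75884 MJ/h

Q = 75900 MJ/h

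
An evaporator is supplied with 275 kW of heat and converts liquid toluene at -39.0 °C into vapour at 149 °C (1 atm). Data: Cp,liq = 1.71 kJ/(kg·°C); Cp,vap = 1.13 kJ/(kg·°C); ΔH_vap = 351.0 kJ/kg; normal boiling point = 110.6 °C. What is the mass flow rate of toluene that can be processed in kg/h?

Δh = 1.71×(110.6−-39.0) + 351.0 + 1.13×(149−110.6) = 650.21 kJ/kg
Q = 275 kW = 275 kJ/s = 990000 kJ/h
ṁ = Q/Δh = 990000 / 650.21 = 1522.6 kg/h

ṁ = 1520 kg/h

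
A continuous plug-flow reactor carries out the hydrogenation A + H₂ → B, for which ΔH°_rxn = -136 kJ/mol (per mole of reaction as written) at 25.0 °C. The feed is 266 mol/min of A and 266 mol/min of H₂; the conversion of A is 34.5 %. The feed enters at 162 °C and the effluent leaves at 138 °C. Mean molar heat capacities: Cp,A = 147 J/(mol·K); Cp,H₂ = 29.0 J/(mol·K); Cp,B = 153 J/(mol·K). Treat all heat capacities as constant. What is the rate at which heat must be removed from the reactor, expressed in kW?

Extent of reaction ξ = 0.345 × 266 = 91.77 mol/min
Reaction term: ξ·ΔH°_rxn = 91.77 × -136 = -12481 kJ/min
Sensible, feed 162→25 °C: -6413.8 kJ/min
Outlet flows (mol/min): A 174.23, H₂ 174.23, B 91.77
Sensible, products 25→138 °C: 5051.7 kJ/min
Q = ΔH = -13843 kJ/min = -230.71 kW
Heat removed = 230.71 kW

Q_out = 231 kW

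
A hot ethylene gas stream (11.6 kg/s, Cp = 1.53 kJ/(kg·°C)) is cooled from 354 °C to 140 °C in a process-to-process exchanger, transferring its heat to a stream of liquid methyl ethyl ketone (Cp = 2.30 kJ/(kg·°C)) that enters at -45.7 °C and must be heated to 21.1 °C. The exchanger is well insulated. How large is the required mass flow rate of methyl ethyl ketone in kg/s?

Heat released by hot stream: Q = 11.6 × 1.53 × (354 − 140) = 3798.1 kJ/s
Energy balance on cold side (adiabatic exchanger): Q = ṁ_c·Cp_c·(T_c,out − T_c,in)
ṁ_c = 3798.1 / [2.30 × (21.1 − -45.7)] = 24.721 kg/s

ṁ_c = 24.7 kg/s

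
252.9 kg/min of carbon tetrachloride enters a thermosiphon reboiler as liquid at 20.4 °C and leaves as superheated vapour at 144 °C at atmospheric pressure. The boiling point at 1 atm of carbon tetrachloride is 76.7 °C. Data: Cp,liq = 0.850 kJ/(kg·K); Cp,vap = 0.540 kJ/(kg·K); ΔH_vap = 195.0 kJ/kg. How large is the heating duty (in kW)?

liquid 20.4→76.7 °C: 47.855 kJ/kg
vaporisation at 76.7 °C: 195 kJ/kg
vapour 76.7→144 °C: 36.342 kJ/kg
Δh = 47.855 + 195 + 36.342 = 279.2 kJ/kg
Q = ṁ·Δh = 252.9 kg/min × 279.2 kJ/kg = 70609 kJ/min
|Q| = 1176.8 kW

Q = 1180 kW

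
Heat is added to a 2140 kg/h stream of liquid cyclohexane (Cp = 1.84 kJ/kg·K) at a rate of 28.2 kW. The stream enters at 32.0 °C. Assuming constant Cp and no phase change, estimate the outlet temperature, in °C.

T_out = 57.8 °C

Q = 28.2 kW = 101520 kJ/h
ΔT = Q/(ṁ·Cp) = 101520/(2140×1.84) = 25.782 K
T_out = 32.0 + 25.782 = 57.782 °C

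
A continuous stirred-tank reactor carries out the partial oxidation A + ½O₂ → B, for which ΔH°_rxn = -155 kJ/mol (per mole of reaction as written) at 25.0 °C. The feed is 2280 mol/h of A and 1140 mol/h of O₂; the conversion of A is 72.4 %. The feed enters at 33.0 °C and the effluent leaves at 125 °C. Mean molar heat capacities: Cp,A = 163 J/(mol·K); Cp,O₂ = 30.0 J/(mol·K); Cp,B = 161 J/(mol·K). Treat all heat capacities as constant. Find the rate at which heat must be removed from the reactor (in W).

Extent of reaction ξ = 0.724 × 2280 = 1650.7 mol/h
Reaction term: ξ·ΔH°_rxn = 1650.7 × -155 = -255860 kJ/h
Sensible, feed 33.0→25 °C: -3246.7 kJ/h
Outlet flows (mol/h): A 629.28, O₂ 314.64, B 1650.7
Sensible, products 25→125 °C: 37778 kJ/h
Q = ΔH = -221330 kJ/h = -61.481 kW
Heat removed = 61481 W

Q_out = 61500 W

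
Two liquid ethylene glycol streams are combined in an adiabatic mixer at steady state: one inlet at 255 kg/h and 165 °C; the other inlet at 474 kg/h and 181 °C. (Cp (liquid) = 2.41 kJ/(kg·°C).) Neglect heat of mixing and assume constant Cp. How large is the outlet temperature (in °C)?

Energy balance with Q = 0: Σ ṁᵢCp,ᵢ(T_out − Tᵢ) = 0
Σ ṁᵢCp,ᵢTᵢ = 255×2.41×165 + 474×2.41×181 = 308160
Σ ṁᵢCp,ᵢ = 255×2.41 + 474×2.41 = 1756.9
T_out = 308160 / 1756.9 = 175.4 °C

T_out = 175 °C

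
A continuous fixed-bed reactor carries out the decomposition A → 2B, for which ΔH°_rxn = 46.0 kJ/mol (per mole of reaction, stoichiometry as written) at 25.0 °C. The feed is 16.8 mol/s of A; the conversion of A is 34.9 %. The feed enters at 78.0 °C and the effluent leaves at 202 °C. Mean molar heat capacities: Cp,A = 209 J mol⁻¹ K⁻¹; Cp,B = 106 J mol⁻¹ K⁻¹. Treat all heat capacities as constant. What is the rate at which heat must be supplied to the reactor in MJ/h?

Extent of reaction ξ = 0.349 × 16.8 = 5.8632 mol/s
Reaction term: ξ·ΔH°_rxn = 5.8632 × 46.0 = 269.71 kJ/s
Sensible, feed 78.0→25 °C: -186.09 kJ/s
Outlet flows (mol/s): A 10.937, B 11.726
Sensible, products 25→202 °C: 624.6 kJ/s
Q = ΔH = 708.21 kJ/s = 708.21 kW
Heat supplied = 2549.6 MJ/h

Q_in = 2550 MJ/h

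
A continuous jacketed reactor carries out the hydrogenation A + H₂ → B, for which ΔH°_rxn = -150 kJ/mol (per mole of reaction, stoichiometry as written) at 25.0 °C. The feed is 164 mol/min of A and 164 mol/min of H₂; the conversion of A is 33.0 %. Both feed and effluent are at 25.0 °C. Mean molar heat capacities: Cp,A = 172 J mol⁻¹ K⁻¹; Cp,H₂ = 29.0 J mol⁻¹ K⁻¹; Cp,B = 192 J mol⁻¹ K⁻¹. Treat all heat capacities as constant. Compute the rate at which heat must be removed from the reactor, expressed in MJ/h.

Extent of reaction ξ = 0.330 × 164 = 54.12 mol/min
Reaction term: ξ·ΔH°_rxn = 54.12 × -150 = -8118 kJ/min
Q = ΔH = -8118 kJ/min = -135.3 kW
Heat removed = 487.08 MJ/h

Q_out = 487 MJ/h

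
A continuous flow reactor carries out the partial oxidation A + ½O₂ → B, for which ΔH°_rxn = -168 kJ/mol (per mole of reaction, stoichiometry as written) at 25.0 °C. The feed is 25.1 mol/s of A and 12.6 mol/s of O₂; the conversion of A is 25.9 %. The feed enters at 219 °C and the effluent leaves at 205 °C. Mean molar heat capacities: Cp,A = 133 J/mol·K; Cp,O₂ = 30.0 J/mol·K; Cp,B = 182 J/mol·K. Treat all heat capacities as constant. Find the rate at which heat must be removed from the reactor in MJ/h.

Q_out = 3980 MJ/h

Extent of reaction ξ = 0.259 × 25.1 = 6.5009 mol/s
Reaction term: ξ·ΔH°_rxn = 6.5009 × -168 = -1092.2 kJ/s
Sensible, feed 219→25 °C: -720.96 kJ/s
Outlet flows (mol/s): A 18.599, O₂ 9.3495, B 6.5009
Sensible, products 25→205 °C: 708.72 kJ/s
Q = ΔH = -1104.4 kJ/s = -1104.4 kW
Heat removed = 3975.8 MJ/h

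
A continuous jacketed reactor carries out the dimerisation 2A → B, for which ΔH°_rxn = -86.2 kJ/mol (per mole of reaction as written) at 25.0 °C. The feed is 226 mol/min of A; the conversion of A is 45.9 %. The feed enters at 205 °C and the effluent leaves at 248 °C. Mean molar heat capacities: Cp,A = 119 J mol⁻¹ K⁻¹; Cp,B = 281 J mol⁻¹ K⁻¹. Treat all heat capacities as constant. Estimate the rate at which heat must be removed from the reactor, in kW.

Extent of reaction ξ = 0.459 × 226 / 2 = 51.867 mol/min
Reaction term: ξ·ΔH°_rxn = 51.867 × -86.2 = -4470.9 kJ/min
Sensible, feed 205→25 °C: -4840.9 kJ/min
Outlet flows (mol/min): A 122.27, B 51.867
Sensible, products 25→248 °C: 6494.7 kJ/min
Q = ΔH = -2817.1 kJ/min = -46.952 kW
Heat removed = 46.952 kW

Q_out = 47.0 kW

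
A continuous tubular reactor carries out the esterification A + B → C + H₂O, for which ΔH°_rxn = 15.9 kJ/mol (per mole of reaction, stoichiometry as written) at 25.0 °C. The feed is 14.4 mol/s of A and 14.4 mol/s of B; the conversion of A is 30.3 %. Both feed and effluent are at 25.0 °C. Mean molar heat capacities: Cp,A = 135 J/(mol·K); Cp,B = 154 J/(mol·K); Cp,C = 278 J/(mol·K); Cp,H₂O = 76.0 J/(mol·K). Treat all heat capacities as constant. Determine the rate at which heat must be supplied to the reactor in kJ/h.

Extent of reaction ξ = 0.303 × 14.4 = 4.3632 mol/s
Reaction term: ξ·ΔH°_rxn = 4.3632 × 15.9 = 69.375 kJ/s
Q = ΔH = 69.375 kJ/s = 69.375 kW
Heat supplied = 249750 kJ/h

Q_in = 250000 kJ/h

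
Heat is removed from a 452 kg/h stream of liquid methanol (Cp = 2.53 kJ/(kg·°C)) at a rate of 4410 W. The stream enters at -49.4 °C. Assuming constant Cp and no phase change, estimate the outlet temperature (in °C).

T_out = -63.3 °C

Q = 4410 W = 15876 kJ/h
ΔT = Q/(ṁ·Cp) = 15876/(452×2.53) = 13.883 K
T_out = -49.4 − 13.883 = -63.283 °C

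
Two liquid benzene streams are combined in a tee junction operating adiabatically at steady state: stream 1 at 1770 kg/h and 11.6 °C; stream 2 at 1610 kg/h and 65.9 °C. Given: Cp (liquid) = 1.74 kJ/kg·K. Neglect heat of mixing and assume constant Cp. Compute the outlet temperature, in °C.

T_out = 37.5 °C

No heat crosses the boundary, so H_out = H_in.
T_out = Σ ṁᵢCp,ᵢTᵢ / Σ ṁᵢCp,ᵢ
      = 220340 / 5881.2 = 37.465 °C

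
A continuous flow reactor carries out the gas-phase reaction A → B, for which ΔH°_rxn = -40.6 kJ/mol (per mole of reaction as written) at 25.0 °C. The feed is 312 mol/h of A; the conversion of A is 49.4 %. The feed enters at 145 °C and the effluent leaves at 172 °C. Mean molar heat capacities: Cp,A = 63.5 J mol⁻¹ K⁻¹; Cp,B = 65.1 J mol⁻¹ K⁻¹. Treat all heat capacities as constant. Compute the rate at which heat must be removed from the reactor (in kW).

Extent of reaction ξ = 0.494 × 312 = 154.13 mol/h
Reaction term: ξ·ΔH°_rxn = 154.13 × -40.6 = -6257.6 kJ/h
Sensible, feed 145→25 °C: -2377.4 kJ/h
Outlet flows (mol/h): A 157.87, B 154.13
Sensible, products 25→172 °C: 2948.6 kJ/h
Q = ΔH = -5686.4 kJ/h = -1.5796 kW
Heat removed = 1.5796 kW

Q_out = 1.58 kW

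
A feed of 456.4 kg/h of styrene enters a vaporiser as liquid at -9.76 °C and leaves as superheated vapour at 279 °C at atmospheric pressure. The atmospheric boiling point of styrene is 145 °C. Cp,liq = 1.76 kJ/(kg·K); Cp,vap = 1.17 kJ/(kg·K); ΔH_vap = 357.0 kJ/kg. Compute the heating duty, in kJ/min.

Q = 5980 kJ/min

liquid -9.76→145 °C: 272.38 kJ/kg
vaporisation at 145 °C: 357 kJ/kg
vapour 145→279 °C: 156.78 kJ/kg
Δh = 272.38 + 357 + 156.78 = 786.16 kJ/kg
Q = ṁ·Δh = 456.4 kg/h × 786.16 kJ/kg = 358800 kJ/h
|Q| = 99.667 kW = 5980 kJ/min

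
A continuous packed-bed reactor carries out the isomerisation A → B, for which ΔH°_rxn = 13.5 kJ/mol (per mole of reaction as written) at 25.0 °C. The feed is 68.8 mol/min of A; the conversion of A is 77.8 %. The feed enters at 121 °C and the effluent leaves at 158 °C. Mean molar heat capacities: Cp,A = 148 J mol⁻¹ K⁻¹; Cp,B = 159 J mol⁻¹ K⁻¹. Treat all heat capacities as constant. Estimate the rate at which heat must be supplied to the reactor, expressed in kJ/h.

Extent of reaction ξ = 0.778 × 68.8 = 53.526 mol/min
Reaction term: ξ·ΔH°_rxn = 53.526 × 13.5 = 722.61 kJ/min
Sensible, feed 121→25 °C: -977.51 kJ/min
Outlet flows (mol/min): A 15.274, B 53.526
Sensible, products 25→158 °C: 1432.6 kJ/min
Q = ΔH = 1177.7 kJ/min = 19.628 kW
Heat supplied = 70660 kJ/h

Q_in = 70700 kJ/h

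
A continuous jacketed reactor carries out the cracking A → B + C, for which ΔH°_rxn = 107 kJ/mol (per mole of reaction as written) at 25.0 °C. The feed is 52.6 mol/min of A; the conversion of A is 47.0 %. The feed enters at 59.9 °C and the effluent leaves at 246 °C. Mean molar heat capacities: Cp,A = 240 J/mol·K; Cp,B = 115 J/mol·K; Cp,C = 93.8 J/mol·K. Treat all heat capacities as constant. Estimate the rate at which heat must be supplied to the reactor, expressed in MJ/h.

Extent of reaction ξ = 0.470 × 52.6 = 24.722 mol/min
Reaction term: ξ·ΔH°_rxn = 24.722 × 107 = 2645.3 kJ/min
Sensible, feed 59.9→25 °C: -440.58 kJ/min
Outlet flows (mol/min): A 27.878, B 24.722, C 24.722
Sensible, products 25→246 °C: 2619.4 kJ/min
Q = ΔH = 4824.1 kJ/min = 80.402 kW
Heat supplied = 289.45 MJ/h

Q_in = 289 MJ/h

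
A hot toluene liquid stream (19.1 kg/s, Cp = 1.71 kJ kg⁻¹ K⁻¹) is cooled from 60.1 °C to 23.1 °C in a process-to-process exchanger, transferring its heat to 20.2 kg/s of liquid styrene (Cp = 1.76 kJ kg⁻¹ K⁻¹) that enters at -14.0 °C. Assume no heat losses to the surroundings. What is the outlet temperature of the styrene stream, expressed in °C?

Heat released by hot stream: Q = 19.1 × 1.71 × (60.1 − 23.1) = 1208.5 kJ/s
Energy balance on cold side (adiabatic exchanger): Q = ṁ_c·Cp_c·(T_c,out − T_c,in)
T_c,out = -14.0 + 1208.5/(20.2 × 1.76) = 19.991 °C

T_c,out = 20.0 °C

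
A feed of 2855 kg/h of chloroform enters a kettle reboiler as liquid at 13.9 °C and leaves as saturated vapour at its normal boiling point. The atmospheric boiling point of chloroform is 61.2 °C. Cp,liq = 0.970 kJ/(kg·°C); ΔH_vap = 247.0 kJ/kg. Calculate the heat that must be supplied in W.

Q = 232000 W

liquid 13.9→61.2 °C: 45.881 kJ/kg
vaporisation at 61.2 °C: 247 kJ/kg
Δh = 45.881 + 247 = 292.88 kJ/kg
Q = ṁ·Δh = 2855 kg/h × 292.88 kJ/kg = 836180 kJ/h
|Q| = 232.27 kW = 232270 W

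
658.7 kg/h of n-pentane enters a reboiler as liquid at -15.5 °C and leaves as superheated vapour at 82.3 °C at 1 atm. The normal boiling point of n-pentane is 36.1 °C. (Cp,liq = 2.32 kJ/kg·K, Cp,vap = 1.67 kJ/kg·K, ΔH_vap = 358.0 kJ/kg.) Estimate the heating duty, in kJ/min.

Q = 6090 kJ/min

liquid -15.5→36.1 °C: 119.71 kJ/kg
vaporisation at 36.1 °C: 358 kJ/kg
vapour 36.1→82.3 °C: 77.154 kJ/kg
Δh = 119.71 + 358 + 77.154 = 554.87 kJ/kg
Q = ṁ·Δh = 658.7 kg/h × 554.87 kJ/kg = 365490 kJ/h
|Q| = 101.53 kW = 6091.5 kJ/min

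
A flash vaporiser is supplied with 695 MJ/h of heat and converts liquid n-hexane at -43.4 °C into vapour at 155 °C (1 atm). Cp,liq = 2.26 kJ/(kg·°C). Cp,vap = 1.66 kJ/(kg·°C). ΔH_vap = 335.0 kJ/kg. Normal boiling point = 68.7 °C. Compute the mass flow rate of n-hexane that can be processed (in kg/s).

Δh = 2.26×(68.7−-43.4) + 335.0 + 1.66×(155−68.7) = 731.6 kJ/kg
Q = 695 MJ/h = 193.06 kJ/s = 193.06 kJ/s
ṁ = Q/Δh = 193.06 / 731.6 = 0.26388 kg/s

ṁ = 0.264 kg/s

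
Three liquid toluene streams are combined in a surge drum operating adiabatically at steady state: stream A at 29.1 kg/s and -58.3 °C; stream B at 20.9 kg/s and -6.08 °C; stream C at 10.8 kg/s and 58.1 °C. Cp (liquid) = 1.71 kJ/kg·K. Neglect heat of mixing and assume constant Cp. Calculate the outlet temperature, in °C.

No heat crosses the boundary, so H_out = H_in.
T_out = Σ ṁᵢCp,ᵢTᵢ / Σ ṁᵢCp,ᵢ
      = -2045.4 / 103.97 = -19.673 °C

T_out = -19.7 °C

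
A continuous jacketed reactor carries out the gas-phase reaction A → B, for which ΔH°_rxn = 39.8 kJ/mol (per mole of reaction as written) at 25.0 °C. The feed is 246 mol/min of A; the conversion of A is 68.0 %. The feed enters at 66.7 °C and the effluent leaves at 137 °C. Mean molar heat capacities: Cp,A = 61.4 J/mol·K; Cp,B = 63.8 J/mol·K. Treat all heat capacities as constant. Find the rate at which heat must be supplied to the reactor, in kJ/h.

Q_in = 466000 kJ/h

Extent of reaction ξ = 0.680 × 246 = 167.28 mol/min
Reaction term: ξ·ΔH°_rxn = 167.28 × 39.8 = 6657.7 kJ/min
Sensible, feed 66.7→25 °C: -629.85 kJ/min
Outlet flows (mol/min): A 78.72, B 167.28
Sensible, products 25→137 °C: 1736.7 kJ/min
Q = ΔH = 7764.5 kJ/min = 129.41 kW
Heat supplied = 465870 kJ/h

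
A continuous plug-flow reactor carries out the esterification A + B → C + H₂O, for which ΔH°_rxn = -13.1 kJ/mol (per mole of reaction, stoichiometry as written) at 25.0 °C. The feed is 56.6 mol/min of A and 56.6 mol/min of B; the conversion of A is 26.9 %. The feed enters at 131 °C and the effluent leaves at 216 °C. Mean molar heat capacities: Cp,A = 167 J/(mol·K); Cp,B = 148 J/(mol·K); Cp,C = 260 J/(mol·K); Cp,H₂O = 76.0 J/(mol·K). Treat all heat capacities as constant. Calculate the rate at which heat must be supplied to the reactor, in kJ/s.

Q_in = 23.0 kJ/s

Extent of reaction ξ = 0.269 × 56.6 = 15.225 mol/min
Reaction term: ξ·ΔH°_rxn = 15.225 × -13.1 = -199.45 kJ/min
Sensible, feed 131→25 °C: -1889.9 kJ/min
Outlet flows (mol/min): A 41.375, B 41.375, C 15.225, H₂O 15.225
Sensible, products 25→216 °C: 3466.4 kJ/min
Q = ΔH = 1377.1 kJ/min = 22.951 kW
Heat supplied = 22.951 kJ/s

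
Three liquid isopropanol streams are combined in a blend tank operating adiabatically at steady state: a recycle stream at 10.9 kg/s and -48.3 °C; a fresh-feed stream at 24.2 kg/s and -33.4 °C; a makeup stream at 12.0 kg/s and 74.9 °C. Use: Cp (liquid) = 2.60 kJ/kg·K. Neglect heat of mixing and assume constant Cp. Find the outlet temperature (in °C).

Adiabatic, steady state ⇒ Σ ṁᵢCp,ᵢ(T_out − Tᵢ) = 0
Σ ṁᵢCp,ᵢTᵢ = 10.9×2.60×-48.3 + 24.2×2.60×-33.4 + 12.0×2.60×74.9 = -1133.5
Σ ṁᵢCp,ᵢ = 10.9×2.60 + 24.2×2.60 + 12.0×2.60 = 122.46
T_out = -1133.5 / 122.46 = -9.2558 °C

T_out = -9.26 °C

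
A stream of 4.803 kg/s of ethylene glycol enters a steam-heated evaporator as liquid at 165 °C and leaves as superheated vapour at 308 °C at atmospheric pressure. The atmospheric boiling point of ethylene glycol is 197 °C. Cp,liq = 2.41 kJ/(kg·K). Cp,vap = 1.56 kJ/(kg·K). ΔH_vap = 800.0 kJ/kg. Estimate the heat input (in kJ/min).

Q = 303000 kJ/min

liquid 165→197 °C: 77.12 kJ/kg
vaporisation at 197 °C: 800 kJ/kg
vapour 197→308 °C: 173.16 kJ/kg
Δh = 77.12 + 800 + 173.16 = 1050.3 kJ/kg
Q = ṁ·Δh = 4.803 kg/s × 1050.3 kJ/kg = 5044.5 kJ/s
|Q| = 5044.5 kW = 302670 kJ/min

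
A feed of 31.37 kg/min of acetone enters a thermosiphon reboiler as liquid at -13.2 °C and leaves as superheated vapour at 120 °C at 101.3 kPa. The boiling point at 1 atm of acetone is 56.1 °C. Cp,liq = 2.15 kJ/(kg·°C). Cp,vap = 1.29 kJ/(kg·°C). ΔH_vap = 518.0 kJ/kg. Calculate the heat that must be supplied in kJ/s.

Q = 392 kJ/s

liquid -13.2→56.1 °C: 148.99 kJ/kg
vaporisation at 56.1 °C: 518 kJ/kg
vapour 56.1→120 °C: 82.431 kJ/kg
Δh = 148.99 + 518 + 82.431 = 749.43 kJ/kg
Q = ṁ·Δh = 31.37 kg/min × 749.43 kJ/kg = 23509 kJ/min
|Q| = 391.82 kW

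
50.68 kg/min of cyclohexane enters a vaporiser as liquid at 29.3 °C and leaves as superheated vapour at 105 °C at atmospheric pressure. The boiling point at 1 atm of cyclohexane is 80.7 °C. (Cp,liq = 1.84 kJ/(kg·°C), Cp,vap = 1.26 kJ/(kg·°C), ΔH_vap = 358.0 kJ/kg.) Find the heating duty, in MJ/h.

Q = 1470 MJ/h

liquid 29.3→80.7 °C: 94.576 kJ/kg
vaporisation at 80.7 °C: 358 kJ/kg
vapour 80.7→105 °C: 30.618 kJ/kg
Δh = 94.576 + 358 + 30.618 = 483.19 kJ/kg
Q = ṁ·Δh = 50.68 kg/min × 483.19 kJ/kg = 24488 kJ/min
|Q| = 408.14 kW = 1469.3 MJ/h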